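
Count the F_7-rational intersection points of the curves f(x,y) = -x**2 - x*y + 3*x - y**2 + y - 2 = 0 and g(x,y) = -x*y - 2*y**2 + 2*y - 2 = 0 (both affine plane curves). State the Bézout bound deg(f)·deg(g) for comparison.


Common zeros: ∅; count = 0; Bézout bound = 4.

deg(f) = 2, deg(g) = 2, so Bézout bound = 4.
Scan x ∈ F_7. For each x, list the y ∈ F_7 with f(x, y) ≡ 0 and those with g(x, y) ≡ 0 (mod 7); the common zeros in that column are the intersection.
  x = 0: f ≡ 0 at y ∈ {4}; g ≡ 0 at y ∈ {3, 5}; common: ∅.
  x = 1: f ≡ 0 at y ∈ {0}; g ≡ 0 at y ∈ ∅; common: ∅.
  x = 2: f ≡ 0 at y ∈ {0, 6}; g ≡ 0 at y ∈ ∅; common: ∅.
  x = 3: f ≡ 0 at y ∈ ∅; g ≡ 0 at y ∈ ∅; common: ∅.
  x = 4: f ≡ 0 at y ∈ ∅; g ≡ 0 at y ∈ {2, 4}; common: ∅.
  x = 5: f ≡ 0 at y ∈ ∅; g ≡ 0 at y ∈ {1}; common: ∅.
  x = 6: f ≡ 0 at y ∈ {4, 5}; g ≡ 0 at y ∈ {6}; common: ∅.
Collecting: common zeros = ∅, so the count is 0.
Comparison with the Bézout bound: 0 ≤ 4 = deg(f)·deg(g), as expected for curves with no common component (the affine F_7-count falls short of the bound because intersections may lie at infinity, over extension fields, or carry multiplicity).


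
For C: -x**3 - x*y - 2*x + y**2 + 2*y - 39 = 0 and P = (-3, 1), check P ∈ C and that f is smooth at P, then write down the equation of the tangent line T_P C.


Tangent line at P: -30*x + 7*y - 97 = 0.

Step 1: f(-3, 1) = 0, so P lies on C.
Step 2: partial derivatives
  f_x(x, y) = -3*x**2 - y - 2, f_y(x, y) = -x + 2*y + 2.
  f_x(P) = -30, f_y(P) = 7 (gradient nonzero, so P is smooth).
Step 3: tangent line at P: -30·(x − -3) + 7·(y − 1) = 0.
Expanding: -30*x + 7*y - 97 = 0.


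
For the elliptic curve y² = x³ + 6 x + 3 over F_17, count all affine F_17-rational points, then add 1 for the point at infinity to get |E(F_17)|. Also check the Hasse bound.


Affine points = {(6, 0), (8, 6), (8, 11), (9, 2), (9, 15), (10, 3), (10, 14), (12, 1), (12, 16), (13, 0), (14, 3), (14, 14), (15, 0), (16, 8), (16, 9)}; affine count = 15; |E(F_17)| = 16.

Discriminant check: Δ ∝ 4a³ + 27b² = 4·6³ + 27·3² = 4·216 + 27·9 ≡ 2 (mod 17). Nonzero ⇒ E is nonsingular.
For each x ∈ F_17, compute rhs = x³ + 6·x + 3 mod 17, then count y ∈ F_17 with y² ≡ rhs.
  x = 0: rhs = 3, matching y values: none (0 points).
  x = 1: rhs = 10, matching y values: none (0 points).
  x = 2: rhs = 6, matching y values: none (0 points).
  x = 3: rhs = 14, matching y values: none (0 points).
  x = 4: rhs = 6, matching y values: none (0 points).
  x = 5: rhs = 5, matching y values: none (0 points).
  x = 6: rhs = 0, matching y values: 0 (1 points).
  x = 7: rhs = 14, matching y values: none (0 points).
  x = 8: rhs = 2, matching y values: 6, 11 (2 points).
  x = 9: rhs = 4, matching y values: 2, 15 (2 points).
  x = 10: rhs = 9, matching y values: 3, 14 (2 points).
  x = 11: rhs = 6, matching y values: none (0 points).
  x = 12: rhs = 1, matching y values: 1, 16 (2 points).
  x = 13: rhs = 0, matching y values: 0 (1 points).
  x = 14: rhs = 9, matching y values: 3, 14 (2 points).
  x = 15: rhs = 0, matching y values: 0 (1 points).
  x = 16: rhs = 13, matching y values: 8, 9 (2 points).
Total affine count: 15.
Full point count |E(F_17)| = 15 + 1 = 16.
Hasse bound: |16 − (17+1)| = |-2| = 2 ≤ 2√17 ≈ 8.2462 ✓.


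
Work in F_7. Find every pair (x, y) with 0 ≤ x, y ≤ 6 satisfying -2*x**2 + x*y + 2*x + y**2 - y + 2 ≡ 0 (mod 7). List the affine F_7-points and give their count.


Affine F_7-points: {(0, 4), (2, 1), (2, 5), (3, 1), (3, 4), (5, 5)}; count = 6.

For each of the 49 pairs (x, y) ∈ F_7², evaluate f(x, y) mod 7. Record the zeros.
  x = 0: [0↦2, 1↦2, 2↦4, 3↦1, 4↦0, 5↦1, 6↦4]  zeros at y ∈ {4}
  x = 1: [0↦2, 1↦3, 2↦6, 3↦4, 4↦4, 5↦6, 6↦3]  zeros at y ∈ ∅
  x = 2: [0↦5, 1↦0, 2↦4, 3↦3, 4↦4, 5↦0, 6↦5]  zeros at y ∈ {1, 5}
  x = 3: [0↦4, 1↦0, 2↦5, 3↦5, 4↦0, 5↦4, 6↦3]  zeros at y ∈ {1, 4}
  x = 4: [0↦6, 1↦3, 2↦2, 3↦3, 4↦6, 5↦4, 6↦4]  zeros at y ∈ ∅
  x = 5: [0↦4, 1↦2, 2↦2, 3↦4, 4↦1, 5↦0, 6↦1]  zeros at y ∈ {5}
  x = 6: [0↦5, 1↦4, 2↦5, 3↦1, 4↦6, 5↦6, 6↦1]  zeros at y ∈ ∅
Collecting zeros: affine points = {(0, 4), (2, 1), (2, 5), (3, 1), (3, 4), (5, 5)}.
Total count |C(F_7)_aff| = 6.


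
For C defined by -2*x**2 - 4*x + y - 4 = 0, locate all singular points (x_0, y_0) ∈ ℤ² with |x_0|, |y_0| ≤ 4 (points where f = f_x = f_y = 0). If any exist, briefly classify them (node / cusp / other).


No singular points in the scanned grid; C is smooth there.

Compute partial derivatives:
  f_x = -4*x - 4.
  f_y = 1.
f_y = 1 is a nonzero constant, so f_y never vanishes: no point (x, y) can satisfy f = f_x = f_y = 0. In particular no (x, y) ∈ {−4, ..., 4}² is singular; the curve is smooth.


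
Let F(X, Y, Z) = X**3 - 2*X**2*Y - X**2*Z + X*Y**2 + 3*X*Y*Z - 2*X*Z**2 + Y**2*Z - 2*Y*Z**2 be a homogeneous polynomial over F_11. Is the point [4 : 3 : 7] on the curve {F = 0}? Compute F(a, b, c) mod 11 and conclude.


F(4,3,7) ≡ 5 (mod 11); P is NOT on the curve.

Evaluate F(4, 3, 7) term-by-term (mod 11).
  X**3 ↦ 1·64·1·1 = 64
  -2*X**2*Y ↦ -2·16·3·1 = -96
  -X**2*Z ↦ -1·16·1·7 = -112
  X*Y**2 ↦ 1·4·9·1 = 36
  3*X*Y*Z ↦ 3·4·3·7 = 252
  -2*X*Z**2 ↦ -2·4·1·49 = -392
  Y**2*Z ↦ 1·1·9·7 = 63
  -2*Y*Z**2 ↦ -2·1·3·49 = -294
Sum: F(4, 3, 7) = (64) + (-96) + (-112) + (36) + (252) + (-392) + (63) + (-294) = -479.
Reducing mod 11: -479 ≡ 5 (mod 11).
Since F(a, b, c) ≡ 5 ≠ 0 (mod 11), P does NOT lie on the curve.


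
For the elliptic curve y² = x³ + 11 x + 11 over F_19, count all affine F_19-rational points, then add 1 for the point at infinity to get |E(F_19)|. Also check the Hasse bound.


Affine points = {(0, 7), (0, 12), (1, 2), (1, 17), (4, 9), (4, 10), (5, 1), (5, 18), (10, 0), (11, 0), (12, 3), (12, 16), (15, 6), (15, 13), (17, 0)}; affine count = 15; |E(F_19)| = 16.

Discriminant check: Δ ∝ 4a³ + 27b² = 4·11³ + 27·11² = 4·1331 + 27·121 ≡ 3 (mod 19). Nonzero ⇒ E is nonsingular.
For each x ∈ F_19, compute rhs = x³ + 11·x + 11 mod 19, then count y ∈ F_19 with y² ≡ rhs.
  x = 0: rhs = 11, matching y values: 7, 12 (2 points).
  x = 1: rhs = 4, matching y values: 2, 17 (2 points).
  x = 2: rhs = 3, matching y values: none (0 points).
  x = 3: rhs = 14, matching y values: none (0 points).
  x = 4: rhs = 5, matching y values: 9, 10 (2 points).
  x = 5: rhs = 1, matching y values: 1, 18 (2 points).
  x = 6: rhs = 8, matching y values: none (0 points).
  x = 7: rhs = 13, matching y values: none (0 points).
  x = 8: rhs = 3, matching y values: none (0 points).
  x = 9: rhs = 3, matching y values: none (0 points).
  x = 10: rhs = 0, matching y values: 0 (1 points).
  x = 11: rhs = 0, matching y values: 0 (1 points).
  x = 12: rhs = 9, matching y values: 3, 16 (2 points).
  x = 13: rhs = 14, matching y values: none (0 points).
  x = 14: rhs = 2, matching y values: none (0 points).
  x = 15: rhs = 17, matching y values: 6, 13 (2 points).
  x = 16: rhs = 8, matching y values: none (0 points).
  x = 17: rhs = 0, matching y values: 0 (1 points).
  x = 18: rhs = 18, matching y values: none (0 points).
Total affine count: 15.
Full point count |E(F_19)| = 15 + 1 = 16.
Hasse bound: |16 − (19+1)| = |-4| = 4 ≤ 2√19 ≈ 8.7178 ✓.


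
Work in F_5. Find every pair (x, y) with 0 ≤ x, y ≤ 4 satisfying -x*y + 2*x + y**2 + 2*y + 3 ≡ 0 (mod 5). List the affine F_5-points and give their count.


Affine F_5-points: {(1, 0), (1, 4), (3, 3), (4, 1)}; count = 4.

For each of the 25 pairs (x, y) ∈ F_5², evaluate f(x, y) mod 5. Record the zeros.
  x = 0: [0↦3, 1↦1, 2↦1, 3↦3, 4↦2]  zeros at y ∈ ∅
  x = 1: [0↦0, 1↦2, 2↦1, 3↦2, 4↦0]  zeros at y ∈ {0, 4}
  x = 2: [0↦2, 1↦3, 2↦1, 3↦1, 4↦3]  zeros at y ∈ ∅
  x = 3: [0↦4, 1↦4, 2↦1, 3↦0, 4↦1]  zeros at y ∈ {3}
  x = 4: [0↦1, 1↦0, 2↦1, 3↦4, 4↦4]  zeros at y ∈ {1}
Collecting zeros: affine points = {(1, 0), (1, 4), (3, 3), (4, 1)}.
Total count |C(F_5)_aff| = 4.


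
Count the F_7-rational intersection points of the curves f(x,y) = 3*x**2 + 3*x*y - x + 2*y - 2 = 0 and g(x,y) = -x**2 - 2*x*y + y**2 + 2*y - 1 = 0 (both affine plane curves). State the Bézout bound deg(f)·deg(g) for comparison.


Common zeros: ∅; count = 0; Bézout bound = 4.

deg(f) = 2, deg(g) = 2, so Bézout bound = 4.
Scan x ∈ F_7. For each x, list the y ∈ F_7 with f(x, y) ≡ 0 and those with g(x, y) ≡ 0 (mod 7); the common zeros in that column are the intersection.
  x = 0: f ≡ 0 at y ∈ {1}; g ≡ 0 at y ∈ {2, 3}; common: ∅.
  x = 1: f ≡ 0 at y ∈ {0}; g ≡ 0 at y ∈ {3, 4}; common: ∅.
  x = 2: f ≡ 0 at y ∈ {6}; g ≡ 0 at y ∈ ∅; common: ∅.
  x = 3: f ≡ 0 at y ∈ {5}; g ≡ 0 at y ∈ {2}; common: ∅.
  x = 4: f ≡ 0 at y ∈ {0, 1, 2, 3, 4, 5, 6}; g ≡ 0 at y ∈ ∅; common: ∅.
  x = 5: f ≡ 0 at y ∈ {3}; g ≡ 0 at y ∈ {4}; common: ∅.
  x = 6: f ≡ 0 at y ∈ {2}; g ≡ 0 at y ∈ ∅; common: ∅.
Collecting: common zeros = ∅, so the count is 0.
Comparison with the Bézout bound: 0 ≤ 4 = deg(f)·deg(g), as expected for curves with no common component (the affine F_7-count falls short of the bound because intersections may lie at infinity, over extension fields, or carry multiplicity).


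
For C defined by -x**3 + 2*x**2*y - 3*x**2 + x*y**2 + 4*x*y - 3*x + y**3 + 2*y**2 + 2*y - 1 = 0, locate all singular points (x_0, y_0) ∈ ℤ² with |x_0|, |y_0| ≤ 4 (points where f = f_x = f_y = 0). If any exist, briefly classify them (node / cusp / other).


Singular points: {(-1, 0)}; classification: cusp.

Compute partial derivatives:
  f_x = -3*x**2 + 4*x*y - 6*x + y**2 + 4*y - 3.
  f_y = 2*x**2 + 2*x*y + 4*x + 3*y**2 + 4*y + 2.
Scan x_0 ∈ {−4, ..., 4}. For each x_0, f_y(x_0, y) is a polynomial in y; find its integer roots y ∈ {−4, ..., 4}, then test f_x and f at those candidates.
  x = -4: f_y(-4, y) = 3*y**2 - 4*y + 18; no integer root y with |y| ≤ 4.
  x = -3: f_y(-3, y) = 3*y**2 - 2*y + 8; no integer root y with |y| ≤ 4.
  x = -2: f_y(-2, y) = 3*y**2 + 2; no integer root y with |y| ≤ 4.
  x = -1: f_y(-1, y) = 3*y**2 + 2*y; vanishes at y ∈ {0}. (-1, 0): f_x = 0, f = 0 — SINGULAR.
  x = 0: f_y(0, y) = 3*y**2 + 4*y + 2; no integer root y with |y| ≤ 4.
  x = 1: f_y(1, y) = 3*y**2 + 6*y + 8; no integer root y with |y| ≤ 4.
  x = 2: f_y(2, y) = 3*y**2 + 8*y + 18; no integer root y with |y| ≤ 4.
  x = 3: f_y(3, y) = 3*y**2 + 10*y + 32; no integer root y with |y| ≤ 4.
  x = 4: f_y(4, y) = 3*y**2 + 12*y + 50; no integer root y with |y| ≤ 4.
Only singular point on the grid: (-1, 0).
Classify: substitute x = -1 + u, y = 0 + v and expand: f = -u**3 + 2*u**2*v + u*v**2 + v**3 + v**2.
No constant or linear terms (consistent with a singular point). Quadratic part: v**2. Cubic part: -u**3 + 2*u**2*v + u*v**2 + v**3.
The quadratic part v**2 is a perfect square, so there is a single (double) tangent line v = 0, i.e. y = 0. Restricting the cubic part to that line (v = 0) leaves -u**3 ≠ 0, so f is not divisible by v and the branch is v² ≈ u**3 to lowest order — this is a cusp.
Classification: cusp.


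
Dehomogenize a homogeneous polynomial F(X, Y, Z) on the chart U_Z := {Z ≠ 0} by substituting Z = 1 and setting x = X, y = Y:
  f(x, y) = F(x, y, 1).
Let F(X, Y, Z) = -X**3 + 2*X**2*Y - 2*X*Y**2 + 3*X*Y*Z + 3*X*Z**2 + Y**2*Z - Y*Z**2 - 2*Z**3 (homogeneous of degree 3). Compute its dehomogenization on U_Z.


f(x, y) = -x**3 + 2*x**2*y - 2*x*y**2 + 3*x*y + 3*x + y**2 - y - 2

On U_Z we set Z = 1. Each monomial c·X^i·Y^j·Z^k in F becomes c·x^i·y^j·1^k = c·x^i·y^j.
Substituting Z = 1: F(X, Y, 1) = -x**3 + 2*x**2*y - 2*x*y**2 + 3*x*y + 3*x + y**2 - y - 2.
Note: deg(f) ≤ deg(F) = 3; strict inequality happens when F is divisible by Z (lost terms).


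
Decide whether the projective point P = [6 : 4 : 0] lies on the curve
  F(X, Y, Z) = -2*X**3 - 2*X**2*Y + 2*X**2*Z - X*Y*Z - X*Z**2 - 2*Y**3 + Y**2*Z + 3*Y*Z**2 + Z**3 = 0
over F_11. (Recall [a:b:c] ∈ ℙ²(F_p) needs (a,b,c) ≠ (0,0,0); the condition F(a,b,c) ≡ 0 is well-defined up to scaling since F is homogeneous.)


F(6,4,0) ≡ 10 (mod 11); P is NOT on the curve.

Evaluate F(6, 4, 0) term-by-term (mod 11).
  -2*X**3 ↦ -2·216·1·1 = -432
  -2*X**2*Y ↦ -2·36·4·1 = -288
  2*X**2*Z ↦ 2·36·1·0 = 0
  -X*Y*Z ↦ -1·6·4·0 = 0
  -X*Z**2 ↦ -1·6·1·0 = 0
  -2*Y**3 ↦ -2·1·64·1 = -128
  Y**2*Z ↦ 1·1·16·0 = 0
  3*Y*Z**2 ↦ 3·1·4·0 = 0
  Z**3 ↦ 1·1·1·0 = 0
Sum: F(6, 4, 0) = (-432) + (-288) + (0) + (0) + (0) + (-128) + (0) + (0) + (0) = -848.
Reducing mod 11: -848 ≡ 10 (mod 11).
Since F(a, b, c) ≡ 10 ≠ 0 (mod 11), P does NOT lie on the curve.


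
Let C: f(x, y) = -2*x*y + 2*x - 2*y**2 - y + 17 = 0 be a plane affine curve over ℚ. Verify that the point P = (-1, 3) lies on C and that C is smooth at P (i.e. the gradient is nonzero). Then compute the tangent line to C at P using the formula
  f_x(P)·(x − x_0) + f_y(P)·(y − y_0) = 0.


Tangent line at P: -4*x - 11*y + 29 = 0.

Step 1: f(-1, 3) = 0, so P lies on C.
Step 2: partial derivatives
  f_x(x, y) = 2 - 2*y, f_y(x, y) = -2*x - 4*y - 1.
  f_x(P) = -4, f_y(P) = -11 (gradient nonzero, so P is smooth).
Step 3: tangent line at P: -4·(x − -1) + -11·(y − 3) = 0.
Expanding: -4*x - 11*y + 29 = 0.


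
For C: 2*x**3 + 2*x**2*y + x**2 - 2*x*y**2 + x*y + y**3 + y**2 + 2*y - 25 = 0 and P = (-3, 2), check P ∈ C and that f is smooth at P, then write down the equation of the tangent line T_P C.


Tangent line at P: 18*x + 57*y - 60 = 0.

Step 1: f(-3, 2) = 0, so P lies on C.
Step 2: partial derivatives
  f_x(x, y) = 6*x**2 + 4*x*y + 2*x - 2*y**2 + y, f_y(x, y) = 2*x**2 - 4*x*y + x + 3*y**2 + 2*y + 2.
  f_x(P) = 18, f_y(P) = 57 (gradient nonzero, so P is smooth).
Step 3: tangent line at P: 18·(x − -3) + 57·(y − 2) = 0.
Expanding: 18*x + 57*y - 60 = 0.


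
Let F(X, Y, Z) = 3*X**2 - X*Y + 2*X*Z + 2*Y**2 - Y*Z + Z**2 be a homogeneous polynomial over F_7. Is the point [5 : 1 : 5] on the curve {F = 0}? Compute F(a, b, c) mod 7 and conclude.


F(5,1,5) ≡ 2 (mod 7); P is NOT on the curve.

Evaluate F(5, 1, 5) term-by-term (mod 7).
  3*X**2 ↦ 3·25·1·1 = 75
  -X*Y ↦ -1·5·1·1 = -5
  2*X*Z ↦ 2·5·1·5 = 50
  2*Y**2 ↦ 2·1·1·1 = 2
  -Y*Z ↦ -1·1·1·5 = -5
  Z**2 ↦ 1·1·1·25 = 25
Sum: F(5, 1, 5) = (75) + (-5) + (50) + (2) + (-5) + (25) = 142.
Reducing mod 7: 142 ≡ 2 (mod 7).
Since F(a, b, c) ≡ 2 ≠ 0 (mod 7), P does NOT lie on the curve.


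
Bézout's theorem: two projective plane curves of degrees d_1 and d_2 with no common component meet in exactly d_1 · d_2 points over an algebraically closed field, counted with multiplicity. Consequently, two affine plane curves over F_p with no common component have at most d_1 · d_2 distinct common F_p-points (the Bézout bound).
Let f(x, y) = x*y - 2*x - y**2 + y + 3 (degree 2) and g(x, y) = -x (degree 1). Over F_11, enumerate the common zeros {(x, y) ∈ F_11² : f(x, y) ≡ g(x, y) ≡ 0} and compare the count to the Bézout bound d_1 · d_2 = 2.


Common zeros: ∅; count = 0; Bézout bound = 2.

deg(f) = 2, deg(g) = 1, so Bézout bound = 2.
Scan x ∈ F_11. For each x, list the y ∈ F_11 with f(x, y) ≡ 0 and those with g(x, y) ≡ 0 (mod 11); the common zeros in that column are the intersection.
  x = 0: f ≡ 0 at y ∈ ∅; g ≡ 0 at y ∈ {0, 1, 2, 3, 4, 5, 6, 7, 8, 9, 10}; common: ∅.
  x = 1: f ≡ 0 at y ∈ ∅; g ≡ 0 at y ∈ ∅; common: ∅.
  x = 2: f ≡ 0 at y ∈ {5, 9}; g ≡ 0 at y ∈ ∅; common: ∅.
  x = 3: f ≡ 0 at y ∈ {1, 3}; g ≡ 0 at y ∈ ∅; common: ∅.
  x = 4: f ≡ 0 at y ∈ {6, 10}; g ≡ 0 at y ∈ ∅; common: ∅.
  x = 5: f ≡ 0 at y ∈ ∅; g ≡ 0 at y ∈ ∅; common: ∅.
  x = 6: f ≡ 0 at y ∈ ∅; g ≡ 0 at y ∈ ∅; common: ∅.
  x = 7: f ≡ 0 at y ∈ {0, 8}; g ≡ 0 at y ∈ ∅; common: ∅.
  x = 8: f ≡ 0 at y ∈ ∅; g ≡ 0 at y ∈ ∅; common: ∅.
  x = 9: f ≡ 0 at y ∈ ∅; g ≡ 0 at y ∈ ∅; common: ∅.
  x = 10: f ≡ 0 at y ∈ {4, 7}; g ≡ 0 at y ∈ ∅; common: ∅.
Collecting: common zeros = ∅, so the count is 0.
Comparison with the Bézout bound: 0 ≤ 2 = deg(f)·deg(g), as expected for curves with no common component (the affine F_11-count falls short of the bound because intersections may lie at infinity, over extension fields, or carry multiplicity).


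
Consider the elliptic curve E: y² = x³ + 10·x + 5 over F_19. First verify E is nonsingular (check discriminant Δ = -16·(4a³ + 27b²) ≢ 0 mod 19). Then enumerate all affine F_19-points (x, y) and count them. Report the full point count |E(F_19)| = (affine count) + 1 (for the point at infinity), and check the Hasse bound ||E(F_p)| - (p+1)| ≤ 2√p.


Affine points = {(0, 9), (0, 10), (1, 4), (1, 15), (3, 9), (3, 10), (5, 3), (5, 16), (7, 0), (9, 8), (9, 11), (14, 1), (14, 18), (16, 9), (16, 10)}; affine count = 15; |E(F_19)| = 16.

Discriminant check: Δ ∝ 4a³ + 27b² = 4·10³ + 27·5² = 4·1000 + 27·25 ≡ 1 (mod 19). Nonzero ⇒ E is nonsingular.
For each x ∈ F_19, compute rhs = x³ + 10·x + 5 mod 19, then count y ∈ F_19 with y² ≡ rhs.
  x = 0: rhs = 5, matching y values: 9, 10 (2 points).
  x = 1: rhs = 16, matching y values: 4, 15 (2 points).
  x = 2: rhs = 14, matching y values: none (0 points).
  x = 3: rhs = 5, matching y values: 9, 10 (2 points).
  x = 4: rhs = 14, matching y values: none (0 points).
  x = 5: rhs = 9, matching y values: 3, 16 (2 points).
  x = 6: rhs = 15, matching y values: none (0 points).
  x = 7: rhs = 0, matching y values: 0 (1 points).
  x = 8: rhs = 8, matching y values: none (0 points).
  x = 9: rhs = 7, matching y values: 8, 11 (2 points).
  x = 10: rhs = 3, matching y values: none (0 points).
  x = 11: rhs = 2, matching y values: none (0 points).
  x = 12: rhs = 10, matching y values: none (0 points).
  x = 13: rhs = 14, matching y values: none (0 points).
  x = 14: rhs = 1, matching y values: 1, 18 (2 points).
  x = 15: rhs = 15, matching y values: none (0 points).
  x = 16: rhs = 5, matching y values: 9, 10 (2 points).
  x = 17: rhs = 15, matching y values: none (0 points).
  x = 18: rhs = 13, matching y values: none (0 points).
Total affine count: 15.
Full point count |E(F_19)| = 15 + 1 = 16.
Hasse bound: |16 − (19+1)| = |-4| = 4 ≤ 2√19 ≈ 8.7178 ✓.


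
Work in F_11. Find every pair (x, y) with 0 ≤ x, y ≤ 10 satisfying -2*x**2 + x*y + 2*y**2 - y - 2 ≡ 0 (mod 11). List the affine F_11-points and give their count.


Affine F_11-points: {(2, 2), (2, 3), (5, 3), (5, 6), (6, 4), (6, 10), (7, 4), (8, 1), (9, 1), (9, 6), (10, 2), (10, 10)}; count = 12.

For each of the 121 pairs (x, y) ∈ F_11², evaluate f(x, y) mod 11. Record the zeros.
  x = 0: [0↦9, 1↦10, 2↦4, 3↦2, 4↦4, 5↦10, 6↦9, 7↦1, 8↦8, 9↦8, 10↦1]  zeros at y ∈ ∅
  x = 1: [0↦7, 1↦9, 2↦4, 3↦3, 4↦6, 5↦2, 6↦2, 7↦6, 8↦3, 9↦4, 10↦9]  zeros at y ∈ ∅
  x = 2: [0↦1, 1↦4, 2↦0, 3↦0, 4↦4, 5↦1, 6↦2, 7↦7, 8↦5, 9↦7, 10↦2]  zeros at y ∈ {2, 3}
  x = 3: [0↦2, 1↦6, 2↦3, 3↦4, 4↦9, 5↦7, 6↦9, 7↦4, 8↦3, 9↦6, 10↦2]  zeros at y ∈ ∅
  x = 4: [0↦10, 1↦4, 2↦2, 3↦4, 4↦10, 5↦9, 6↦1, 7↦8, 8↦8, 9↦1, 10↦9]  zeros at y ∈ ∅
  x = 5: [0↦3, 1↦9, 2↦8, 3↦0, 4↦7, 5↦7, 6↦0, 7↦8, 8↦9, 9↦3, 10↦1]  zeros at y ∈ {3, 6}
  x = 6: [0↦3, 1↦10, 2↦10, 3↦3, 4↦0, 5↦1, 6↦6, 7↦4, 8↦6, 9↦1, 10↦0]  zeros at y ∈ {4, 10}
  x = 7: [0↦10, 1↦7, 2↦8, 3↦2, 4↦0, 5↦2, 6↦8, 7↦7, 8↦10, 9↦6, 10↦6]  zeros at y ∈ {4}
  x = 8: [0↦2, 1↦0, 2↦2, 3↦8, 4↦7, 5↦10, 6↦6, 7↦6, 8↦10, 9↦7, 10↦8]  zeros at y ∈ {1}
  x = 9: [0↦1, 1↦0, 2↦3, 3↦10, 4↦10, 5↦3, 6↦0, 7↦1, 8↦6, 9↦4, 10↦6]  zeros at y ∈ {1, 6}
  x = 10: [0↦7, 1↦7, 2↦0, 3↦8, 4↦9, 5↦3, 6↦1, 7↦3, 8↦9, 9↦8, 10↦0]  zeros at y ∈ {2, 10}
Collecting zeros: affine points = {(2, 2), (2, 3), (5, 3), (5, 6), (6, 4), (6, 10), (7, 4), (8, 1), (9, 1), (9, 6), (10, 2), (10, 10)}.
Total count |C(F_11)_aff| = 12.


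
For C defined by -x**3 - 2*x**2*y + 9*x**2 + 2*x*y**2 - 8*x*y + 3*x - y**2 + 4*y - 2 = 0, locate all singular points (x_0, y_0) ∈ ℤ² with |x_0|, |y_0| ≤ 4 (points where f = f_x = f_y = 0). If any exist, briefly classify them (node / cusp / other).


Singular points: {(1, 3)}; classification: cusp.

Compute partial derivatives:
  f_x = -3*x**2 - 4*x*y + 18*x + 2*y**2 - 8*y + 3.
  f_y = -2*x**2 + 4*x*y - 8*x - 2*y + 4.
Scan x_0 ∈ {−4, ..., 4}. For each x_0, f_y(x_0, y) is a polynomial in y; find its integer roots y ∈ {−4, ..., 4}, then test f_x and f at those candidates.
  x = -4: f_y(-4, y) = 4 - 18*y; no integer root y with |y| ≤ 4.
  x = -3: f_y(-3, y) = 10 - 14*y; no integer root y with |y| ≤ 4.
  x = -2: f_y(-2, y) = 12 - 10*y; no integer root y with |y| ≤ 4.
  x = -1: f_y(-1, y) = 10 - 6*y; no integer root y with |y| ≤ 4.
  x = 0: f_y(0, y) = 4 - 2*y; vanishes at y ∈ {2}. (0, 2): f_x = -5 ≠ 0.
  x = 1: f_y(1, y) = 2*y - 6; vanishes at y ∈ {3}. (1, 3): f_x = 0, f = 0 — SINGULAR.
  x = 2: f_y(2, y) = 6*y - 20; no integer root y with |y| ≤ 4.
  x = 3: f_y(3, y) = 10*y - 38; no integer root y with |y| ≤ 4.
  x = 4: f_y(4, y) = 14*y - 60; no integer root y with |y| ≤ 4.
Only singular point on the grid: (1, 3).
Classify: substitute x = 1 + u, y = 3 + v and expand: f = -u**3 - 2*u**2*v + 2*u*v**2 + v**2.
No constant or linear terms (consistent with a singular point). Quadratic part: v**2. Cubic part: -u**3 - 2*u**2*v + 2*u*v**2.
The quadratic part v**2 is a perfect square, so there is a single (double) tangent line v = 0, i.e. y = 3. Restricting the cubic part to that line (v = 0) leaves -u**3 ≠ 0, so f is not divisible by v and the branch is v² ≈ u**3 to lowest order — this is a cusp.
Classification: cusp.


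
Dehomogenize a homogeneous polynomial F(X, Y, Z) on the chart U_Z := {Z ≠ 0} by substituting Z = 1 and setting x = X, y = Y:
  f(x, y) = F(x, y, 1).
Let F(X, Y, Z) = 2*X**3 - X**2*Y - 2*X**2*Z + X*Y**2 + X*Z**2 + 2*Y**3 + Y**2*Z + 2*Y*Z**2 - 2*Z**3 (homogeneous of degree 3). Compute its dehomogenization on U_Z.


f(x, y) = 2*x**3 - x**2*y - 2*x**2 + x*y**2 + x + 2*y**3 + y**2 + 2*y - 2

On U_Z we set Z = 1. Each monomial c·X^i·Y^j·Z^k in F becomes c·x^i·y^j·1^k = c·x^i·y^j.
Substituting Z = 1: F(X, Y, 1) = 2*x**3 - x**2*y - 2*x**2 + x*y**2 + x + 2*y**3 + y**2 + 2*y - 2.
Note: deg(f) ≤ deg(F) = 3; strict inequality happens when F is divisible by Z (lost terms).


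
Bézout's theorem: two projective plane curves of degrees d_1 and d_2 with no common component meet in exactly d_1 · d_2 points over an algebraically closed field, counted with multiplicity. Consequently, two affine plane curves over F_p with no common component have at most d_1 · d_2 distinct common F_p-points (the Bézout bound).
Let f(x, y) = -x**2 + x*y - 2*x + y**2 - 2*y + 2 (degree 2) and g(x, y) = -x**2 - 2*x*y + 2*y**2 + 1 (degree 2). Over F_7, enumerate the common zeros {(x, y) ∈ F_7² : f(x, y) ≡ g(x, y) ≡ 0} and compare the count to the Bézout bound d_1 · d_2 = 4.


Common zeros: {(3, 4), (4, 3), (6, 6)}; count = 3; Bézout bound = 4.

deg(f) = 2, deg(g) = 2, so Bézout bound = 4.
Scan x ∈ F_7. For each x, list the y ∈ F_7 with f(x, y) ≡ 0 and those with g(x, y) ≡ 0 (mod 7); the common zeros in that column are the intersection.
  x = 0: f ≡ 0 at y ∈ ∅; g ≡ 0 at y ∈ ∅; common: ∅.
  x = 1: f ≡ 0 at y ∈ ∅; g ≡ 0 at y ∈ {0, 1}; common: ∅.
  x = 2: f ≡ 0 at y ∈ ∅; g ≡ 0 at y ∈ ∅; common: ∅.
  x = 3: f ≡ 0 at y ∈ {2, 4}; g ≡ 0 at y ∈ {4, 6}; common: {4}.
  x = 4: f ≡ 0 at y ∈ {2, 3}; g ≡ 0 at y ∈ {1, 3}; common: {3}.
  x = 5: f ≡ 0 at y ∈ {5, 6}; g ≡ 0 at y ∈ ∅; common: ∅.
  x = 6: f ≡ 0 at y ∈ {4, 6}; g ≡ 0 at y ∈ {0, 6}; common: {6}.
Collecting: common zeros = {(3, 4), (4, 3), (6, 6)}, so the count is 3.
Comparison with the Bézout bound: 3 ≤ 4 = deg(f)·deg(g), as expected for curves with no common component (the affine F_7-count falls short of the bound because intersections may lie at infinity, over extension fields, or carry multiplicity).


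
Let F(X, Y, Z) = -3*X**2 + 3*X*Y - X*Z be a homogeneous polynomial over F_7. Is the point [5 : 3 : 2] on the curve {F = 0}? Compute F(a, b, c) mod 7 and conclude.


F(5,3,2) ≡ 2 (mod 7); P is NOT on the curve.

Evaluate F(5, 3, 2) term-by-term (mod 7).
  -3*X**2 ↦ -3·25·1·1 = -75
  3*X*Y ↦ 3·5·3·1 = 45
  -X*Z ↦ -1·5·1·2 = -10
Sum: F(5, 3, 2) = (-75) + (45) + (-10) = -40.
Reducing mod 7: -40 ≡ 2 (mod 7).
Since F(a, b, c) ≡ 2 ≠ 0 (mod 7), P does NOT lie on the curve.


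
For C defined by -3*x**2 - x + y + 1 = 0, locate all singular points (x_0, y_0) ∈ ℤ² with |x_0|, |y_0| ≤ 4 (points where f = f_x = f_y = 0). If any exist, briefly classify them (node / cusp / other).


No singular points in the scanned grid; C is smooth there.

Compute partial derivatives:
  f_x = -6*x - 1.
  f_y = 1.
f_y = 1 is a nonzero constant, so f_y never vanishes: no point (x, y) can satisfy f = f_x = f_y = 0. In particular no (x, y) ∈ {−4, ..., 4}² is singular; the curve is smooth.


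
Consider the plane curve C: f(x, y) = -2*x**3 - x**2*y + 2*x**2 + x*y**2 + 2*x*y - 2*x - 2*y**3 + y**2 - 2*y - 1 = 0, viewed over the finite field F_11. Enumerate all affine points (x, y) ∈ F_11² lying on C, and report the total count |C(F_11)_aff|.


Affine F_11-points: {(0, 4), (2, 5), (4, 2), (4, 7), (4, 10), (5, 5), (8, 0), (8, 5), (9, 3), (10, 4)}; count = 10.

For each of the 121 pairs (x, y) ∈ F_11², evaluate f(x, y) mod 11. Record the zeros.
  x = 0: [0↦10, 1↦7, 2↦5, 3↦3, 4↦0, 5↦6, 6↦9, 7↦8, 8↦2, 9↦1, 10↦4]  zeros at y ∈ {4}
  x = 1: [0↦8, 1↦7, 2↦9, 3↦2, 4↦7, 5↦1, 6↦5, 7↦7, 8↦6, 9↦1, 10↦2]  zeros at y ∈ ∅
  x = 2: [0↦9, 1↦8, 2↦1, 3↦9, 4↦9, 5↦0, 6↦3, 7↦6, 8↦8, 9↦8, 10↦5]  zeros at y ∈ {5}
  x = 3: [0↦1, 1↦9, 2↦2, 3↦1, 4↦5, 5↦2, 6↦2, 7↦4, 8↦7, 9↦10, 10↦1]  zeros at y ∈ ∅
  x = 4: [0↦5, 1↦9, 2↦0, 3↦10, 4↦5, 5↦6, 6↦1, 7↦0, 8↦2, 9↦6, 10↦0]  zeros at y ∈ {2, 7, 10}
  x = 5: [0↦9, 1↦7, 2↦5, 3↦2, 4↦8, 5↦0, 6↦10, 7↦4, 8↦3, 9↦6, 10↦1]  zeros at y ∈ {5}
  x = 6: [0↦1, 1↦2, 2↦5, 3↦9, 4↦2, 5↦5, 6↦6, 7↦4, 8↦9, 9↦9, 10↦3]  zeros at y ∈ ∅
  x = 7: [0↦2, 1↦4, 2↦10, 3↦8, 4↦8, 5↦9, 6↦10, 7↦10, 8↦8, 9↦3, 10↦5]  zeros at y ∈ ∅
  x = 8: [0↦0, 1↦1, 2↦8, 3↦9, 4↦3, 5↦0, 6↦10, 7↦10, 8↦10, 9↦9, 10↦6]  zeros at y ∈ {0, 5}
  x = 9: [0↦5, 1↦3, 2↦9, 3↦0, 4↦8, 5↦10, 6↦5, 7↦3, 8↦3, 9↦4, 10↦5]  zeros at y ∈ {3}
  x = 10: [0↦5, 1↦9, 2↦1, 3↦2, 4↦0, 5↦5, 6↦5, 7↦10, 8↦8, 9↦9, 10↦1]  zeros at y ∈ {4}
Collecting zeros: affine points = {(0, 4), (2, 5), (4, 2), (4, 7), (4, 10), (5, 5), (8, 0), (8, 5), (9, 3), (10, 4)}.
Total count |C(F_11)_aff| = 10.


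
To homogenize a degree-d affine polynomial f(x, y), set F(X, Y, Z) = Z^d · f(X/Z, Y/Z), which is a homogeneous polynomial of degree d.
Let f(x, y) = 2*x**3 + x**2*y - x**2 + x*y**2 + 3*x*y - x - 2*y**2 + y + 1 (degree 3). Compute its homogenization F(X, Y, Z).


F(X, Y, Z) = 2*X**3 + X**2*Y - X**2*Z + X*Y**2 + 3*X*Y*Z - X*Z**2 - 2*Y**2*Z + Y*Z**2 + Z**3

deg(f) = 3.
Substitute x = X/Z, y = Y/Z into f, then multiply by Z^3.
  monomial 2·x^3·y^0 ↦ 2·X^3·Y^0·Z^0.
  monomial 1·x^2·y^1 ↦ 1·X^2·Y^1·Z^0.
  monomial -1·x^2·y^0 ↦ -1·X^2·Y^0·Z^1.
  monomial 1·x^1·y^2 ↦ 1·X^1·Y^2·Z^0.
  monomial 3·x^1·y^1 ↦ 3·X^1·Y^1·Z^1.
  monomial -1·x^1·y^0 ↦ -1·X^1·Y^0·Z^2.
  monomial -2·x^0·y^2 ↦ -2·X^0·Y^2·Z^1.
  monomial 1·x^0·y^1 ↦ 1·X^0·Y^1·Z^2.
  monomial 1·x^0·y^0 ↦ 1·X^0·Y^0·Z^3.
Collecting: F(X, Y, Z) = 2*X**3 + X**2*Y - X**2*Z + X*Y**2 + 3*X*Y*Z - X*Z**2 - 2*Y**2*Z + Y*Z**2 + Z**3.


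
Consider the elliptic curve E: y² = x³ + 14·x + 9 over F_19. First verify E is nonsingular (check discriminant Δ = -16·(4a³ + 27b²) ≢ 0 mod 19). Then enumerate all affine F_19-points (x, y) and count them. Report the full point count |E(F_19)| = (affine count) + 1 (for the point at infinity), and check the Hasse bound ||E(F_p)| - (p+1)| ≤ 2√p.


Affine points = {(0, 3), (0, 16), (1, 9), (1, 10), (2, 8), (2, 11), (6, 9), (6, 10), (8, 5), (8, 14), (9, 3), (9, 16), (10, 3), (10, 16), (12, 9), (12, 10), (14, 2), (14, 17), (16, 4), (16, 15), (17, 7), (17, 12)}; affine count = 22; |E(F_19)| = 23.

Discriminant check: Δ ∝ 4a³ + 27b² = 4·14³ + 27·9² = 4·2744 + 27·81 ≡ 15 (mod 19). Nonzero ⇒ E is nonsingular.
For each x ∈ F_19, compute rhs = x³ + 14·x + 9 mod 19, then count y ∈ F_19 with y² ≡ rhs.
  x = 0: rhs = 9, matching y values: 3, 16 (2 points).
  x = 1: rhs = 5, matching y values: 9, 10 (2 points).
  x = 2: rhs = 7, matching y values: 8, 11 (2 points).
  x = 3: rhs = 2, matching y values: none (0 points).
  x = 4: rhs = 15, matching y values: none (0 points).
  x = 5: rhs = 14, matching y values: none (0 points).
  x = 6: rhs = 5, matching y values: 9, 10 (2 points).
  x = 7: rhs = 13, matching y values: none (0 points).
  x = 8: rhs = 6, matching y values: 5, 14 (2 points).
  x = 9: rhs = 9, matching y values: 3, 16 (2 points).
  x = 10: rhs = 9, matching y values: 3, 16 (2 points).
  x = 11: rhs = 12, matching y values: none (0 points).
  x = 12: rhs = 5, matching y values: 9, 10 (2 points).
  x = 13: rhs = 13, matching y values: none (0 points).
  x = 14: rhs = 4, matching y values: 2, 17 (2 points).
  x = 15: rhs = 3, matching y values: none (0 points).
  x = 16: rhs = 16, matching y values: 4, 15 (2 points).
  x = 17: rhs = 11, matching y values: 7, 12 (2 points).
  x = 18: rhs = 13, matching y values: none (0 points).
Total affine count: 22.
Full point count |E(F_19)| = 22 + 1 = 23.
Hasse bound: |23 − (19+1)| = |3| = 3 ≤ 2√19 ≈ 8.7178 ✓.


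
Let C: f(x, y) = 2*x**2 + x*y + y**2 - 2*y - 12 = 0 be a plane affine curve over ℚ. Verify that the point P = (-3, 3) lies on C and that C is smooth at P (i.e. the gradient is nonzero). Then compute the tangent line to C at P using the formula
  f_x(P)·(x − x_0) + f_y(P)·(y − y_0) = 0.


Tangent line at P: -9*x + y - 30 = 0.

Step 1: f(-3, 3) = 0, so P lies on C.
Step 2: partial derivatives
  f_x(x, y) = 4*x + y, f_y(x, y) = x + 2*y - 2.
  f_x(P) = -9, f_y(P) = 1 (gradient nonzero, so P is smooth).
Step 3: tangent line at P: -9·(x − -3) + 1·(y − 3) = 0.
Expanding: -9*x + y - 30 = 0.


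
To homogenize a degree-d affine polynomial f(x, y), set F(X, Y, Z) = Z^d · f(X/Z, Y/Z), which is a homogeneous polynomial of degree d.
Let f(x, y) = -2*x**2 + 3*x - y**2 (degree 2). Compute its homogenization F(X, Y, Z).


F(X, Y, Z) = -2*X**2 + 3*X*Z - Y**2

deg(f) = 2.
Substitute x = X/Z, y = Y/Z into f, then multiply by Z^2.
  monomial -2·x^2·y^0 ↦ -2·X^2·Y^0·Z^0.
  monomial 3·x^1·y^0 ↦ 3·X^1·Y^0·Z^1.
  monomial -1·x^0·y^2 ↦ -1·X^0·Y^2·Z^0.
Collecting: F(X, Y, Z) = -2*X**2 + 3*X*Z - Y**2.


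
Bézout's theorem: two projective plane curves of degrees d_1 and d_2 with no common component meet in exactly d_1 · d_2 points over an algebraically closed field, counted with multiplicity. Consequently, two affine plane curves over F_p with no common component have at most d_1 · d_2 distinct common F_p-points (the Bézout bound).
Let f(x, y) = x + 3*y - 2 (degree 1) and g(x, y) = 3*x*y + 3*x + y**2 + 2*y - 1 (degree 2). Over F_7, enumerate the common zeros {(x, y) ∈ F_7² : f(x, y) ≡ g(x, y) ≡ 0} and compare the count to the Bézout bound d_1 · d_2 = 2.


Common zeros: {(0, 3)}; count = 1; Bézout bound = 2.

deg(f) = 1, deg(g) = 2, so Bézout bound = 2.
Scan x ∈ F_7. For each x, list the y ∈ F_7 with f(x, y) ≡ 0 and those with g(x, y) ≡ 0 (mod 7); the common zeros in that column are the intersection.
  x = 0: f ≡ 0 at y ∈ {3}; g ≡ 0 at y ∈ {2, 3}; common: {3}.
  x = 1: f ≡ 0 at y ∈ {5}; g ≡ 0 at y ∈ ∅; common: ∅.
  x = 2: f ≡ 0 at y ∈ {0}; g ≡ 0 at y ∈ {1, 5}; common: ∅.
  x = 3: f ≡ 0 at y ∈ {2}; g ≡ 0 at y ∈ ∅; common: ∅.
  x = 4: f ≡ 0 at y ∈ {4}; g ≡ 0 at y ∈ ∅; common: ∅.
  x = 5: f ≡ 0 at y ∈ {6}; g ≡ 0 at y ∈ {0, 4}; common: ∅.
  x = 6: f ≡ 0 at y ∈ {1}; g ≡ 0 at y ∈ ∅; common: ∅.
Collecting: common zeros = {(0, 3)}, so the count is 1.
Comparison with the Bézout bound: 1 ≤ 2 = deg(f)·deg(g), as expected for curves with no common component (the affine F_7-count falls short of the bound because intersections may lie at infinity, over extension fields, or carry multiplicity).


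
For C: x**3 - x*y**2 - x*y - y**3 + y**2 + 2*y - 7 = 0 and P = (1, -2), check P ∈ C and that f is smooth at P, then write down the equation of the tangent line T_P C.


Tangent line at P: x - 11*y - 23 = 0.

Step 1: f(1, -2) = 0, so P lies on C.
Step 2: partial derivatives
  f_x(x, y) = 3*x**2 - y**2 - y, f_y(x, y) = -2*x*y - x - 3*y**2 + 2*y + 2.
  f_x(P) = 1, f_y(P) = -11 (gradient nonzero, so P is smooth).
Step 3: tangent line at P: 1·(x − 1) + -11·(y − -2) = 0.
Expanding: x - 11*y - 23 = 0.


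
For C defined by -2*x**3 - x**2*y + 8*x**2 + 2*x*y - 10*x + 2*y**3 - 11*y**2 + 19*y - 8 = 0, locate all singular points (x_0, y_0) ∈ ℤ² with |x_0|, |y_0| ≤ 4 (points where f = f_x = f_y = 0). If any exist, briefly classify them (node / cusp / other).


Singular points: {(1, 2)}; classification: cusp.

Compute partial derivatives:
  f_x = -6*x**2 - 2*x*y + 16*x + 2*y - 10.
  f_y = -x**2 + 2*x + 6*y**2 - 22*y + 19.
Scan x_0 ∈ {−4, ..., 4}. For each x_0, f_y(x_0, y) is a polynomial in y; find its integer roots y ∈ {−4, ..., 4}, then test f_x and f at those candidates.
  x = -4: f_y(-4, y) = 6*y**2 - 22*y - 5; no integer root y with |y| ≤ 4.
  x = -3: f_y(-3, y) = 6*y**2 - 22*y + 4; no integer root y with |y| ≤ 4.
  x = -2: f_y(-2, y) = 6*y**2 - 22*y + 11; no integer root y with |y| ≤ 4.
  x = -1: f_y(-1, y) = 6*y**2 - 22*y + 16; vanishes at y ∈ {1}. (-1, 1): f_x = -28 ≠ 0.
  x = 0: f_y(0, y) = 6*y**2 - 22*y + 19; no integer root y with |y| ≤ 4.
  x = 1: f_y(1, y) = 6*y**2 - 22*y + 20; vanishes at y ∈ {2}. (1, 2): f_x = 0, f = 0 — SINGULAR.
  x = 2: f_y(2, y) = 6*y**2 - 22*y + 19; no integer root y with |y| ≤ 4.
  x = 3: f_y(3, y) = 6*y**2 - 22*y + 16; vanishes at y ∈ {1}. (3, 1): f_x = -20 ≠ 0.
  x = 4: f_y(4, y) = 6*y**2 - 22*y + 11; no integer root y with |y| ≤ 4.
Only singular point on the grid: (1, 2).
Classify: substitute x = 1 + u, y = 2 + v and expand: f = -2*u**3 - u**2*v + 2*v**3 + v**2.
No constant or linear terms (consistent with a singular point). Quadratic part: v**2. Cubic part: -2*u**3 - u**2*v + 2*v**3.
The quadratic part v**2 is a perfect square, so there is a single (double) tangent line v = 0, i.e. y = 2. Restricting the cubic part to that line (v = 0) leaves -2*u**3 ≠ 0, so f is not divisible by v and the branch is v² ≈ 2*u**3 to lowest order — this is a cusp.
Classification: cusp.


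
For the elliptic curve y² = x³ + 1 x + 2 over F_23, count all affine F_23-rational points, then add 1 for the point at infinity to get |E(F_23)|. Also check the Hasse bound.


Affine points = {(0, 5), (0, 18), (1, 2), (1, 21), (2, 9), (2, 14), (3, 3), (3, 20), (4, 1), (4, 22), (8, 4), (8, 19), (9, 2), (9, 21), (10, 0), (13, 2), (13, 21), (14, 0), (19, 7), (19, 16), (20, 8), (20, 15), (22, 0)}; affine count = 23; |E(F_23)| = 24.

Discriminant check: Δ ∝ 4a³ + 27b² = 4·1³ + 27·2² = 4·1 + 27·4 ≡ 20 (mod 23). Nonzero ⇒ E is nonsingular.
For each x ∈ F_23, compute rhs = x³ + 1·x + 2 mod 23, then count y ∈ F_23 with y² ≡ rhs.
  x = 0: rhs = 2, matching y values: 5, 18 (2 points).
  x = 1: rhs = 4, matching y values: 2, 21 (2 points).
  x = 2: rhs = 12, matching y values: 9, 14 (2 points).
  x = 3: rhs = 9, matching y values: 3, 20 (2 points).
  x = 4: rhs = 1, matching y values: 1, 22 (2 points).
  x = 5: rhs = 17, matching y values: none (0 points).
  x = 6: rhs = 17, matching y values: none (0 points).
  x = 7: rhs = 7, matching y values: none (0 points).
  x = 8: rhs = 16, matching y values: 4, 19 (2 points).
  x = 9: rhs = 4, matching y values: 2, 21 (2 points).
  x = 10: rhs = 0, matching y values: 0 (1 points).
  x = 11: rhs = 10, matching y values: none (0 points).
  x = 12: rhs = 17, matching y values: none (0 points).
  x = 13: rhs = 4, matching y values: 2, 21 (2 points).
  x = 14: rhs = 0, matching y values: 0 (1 points).
  x = 15: rhs = 11, matching y values: none (0 points).
  x = 16: rhs = 20, matching y values: none (0 points).
  x = 17: rhs = 10, matching y values: none (0 points).
  x = 18: rhs = 10, matching y values: none (0 points).
  x = 19: rhs = 3, matching y values: 7, 16 (2 points).
  x = 20: rhs = 18, matching y values: 8, 15 (2 points).
  x = 21: rhs = 15, matching y values: none (0 points).
  x = 22: rhs = 0, matching y values: 0 (1 points).
Total affine count: 23.
Full point count |E(F_23)| = 23 + 1 = 24.
Hasse bound: |24 − (23+1)| = |0| = 0 ≤ 2√23 ≈ 9.5917 ✓.


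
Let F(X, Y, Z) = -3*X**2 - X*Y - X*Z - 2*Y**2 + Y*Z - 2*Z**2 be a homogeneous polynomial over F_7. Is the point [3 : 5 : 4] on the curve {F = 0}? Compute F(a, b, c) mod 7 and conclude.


F(3,5,4) ≡ 3 (mod 7); P is NOT on the curve.

Evaluate F(3, 5, 4) term-by-term (mod 7).
  -3*X**2 ↦ -3·9·1·1 = -27
  -X*Y ↦ -1·3·5·1 = -15
  -X*Z ↦ -1·3·1·4 = -12
  -2*Y**2 ↦ -2·1·25·1 = -50
  Y*Z ↦ 1·1·5·4 = 20
  -2*Z**2 ↦ -2·1·1·16 = -32
Sum: F(3, 5, 4) = (-27) + (-15) + (-12) + (-50) + (20) + (-32) = -116.
Reducing mod 7: -116 ≡ 3 (mod 7).
Since F(a, b, c) ≡ 3 ≠ 0 (mod 7), P does NOT lie on the curve.


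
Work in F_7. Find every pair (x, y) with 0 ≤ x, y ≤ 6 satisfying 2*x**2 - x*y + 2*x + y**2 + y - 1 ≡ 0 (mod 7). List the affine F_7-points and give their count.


Affine F_7-points: {(1, 2), (1, 5), (4, 5), (5, 1), (5, 3), (6, 2), (6, 3)}; count = 7.

For each of the 49 pairs (x, y) ∈ F_7², evaluate f(x, y) mod 7. Record the zeros.
  x = 0: [0↦6, 1↦1, 2↦5, 3↦4, 4↦5, 5↦1, 6↦6]  zeros at y ∈ ∅
  x = 1: [0↦3, 1↦4, 2↦0, 3↦5, 4↦5, 5↦0, 6↦4]  zeros at y ∈ {2, 5}
  x = 2: [0↦4, 1↦4, 2↦6, 3↦3, 4↦2, 5↦3, 6↦6]  zeros at y ∈ ∅
  x = 3: [0↦2, 1↦1, 2↦2, 3↦5, 4↦3, 5↦3, 6↦5]  zeros at y ∈ ∅
  x = 4: [0↦4, 1↦2, 2↦2, 3↦4, 4↦1, 5↦0, 6↦1]  zeros at y ∈ {5}
  x = 5: [0↦3, 1↦0, 2↦6, 3↦0, 4↦3, 5↦1, 6↦1]  zeros at y ∈ {1, 3}
  x = 6: [0↦6, 1↦2, 2↦0, 3↦0, 4↦2, 5↦6, 6↦5]  zeros at y ∈ {2, 3}
Collecting zeros: affine points = {(1, 2), (1, 5), (4, 5), (5, 1), (5, 3), (6, 2), (6, 3)}.
Total count |C(F_7)_aff| = 7.


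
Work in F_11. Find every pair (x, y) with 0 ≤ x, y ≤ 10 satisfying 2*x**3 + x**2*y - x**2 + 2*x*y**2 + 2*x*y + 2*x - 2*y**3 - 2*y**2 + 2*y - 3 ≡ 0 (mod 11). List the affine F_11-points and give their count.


Affine F_11-points: {(0, 6), (1, 0), (2, 8), (4, 10), (5, 1), (7, 5), (8, 1), (8, 2), (8, 4), (9, 1), (9, 8), (9, 10), (10, 10)}; count = 13.

For each of the 121 pairs (x, y) ∈ F_11², evaluate f(x, y) mod 11. Record the zeros.
  x = 0: [0↦8, 1↦6, 2↦10, 3↦8, 4↦10, 5↦4, 6↦0, 7↦8, 8↦5, 9↦1, 10↦6]  zeros at y ∈ {6}
  x = 1: [0↦0, 1↦3, 2↦5, 3↦5, 4↦2, 5↦6, 6↦5, 7↦9, 8↦6, 9↦6, 10↦8]  zeros at y ∈ {0}
  x = 2: [0↦2, 1↦1, 2↦3, 3↦7, 4↦1, 5↦6, 6↦10, 7↦1, 8↦0, 9↦6, 10↦7]  zeros at y ∈ {8}
  x = 3: [0↦4, 1↦1, 2↦5, 3↦4, 4↦8, 5↦5, 6↦5, 7↦7, 8↦10, 9↦2, 10↦4]  zeros at y ∈ ∅
  x = 4: [0↦7, 1↦4, 2↦1, 3↦8, 4↦2, 5↦4, 6↦2, 7↦6, 8↦4, 9↦6, 10↦0]  zeros at y ∈ {10}
  x = 5: [0↦1, 1↦0, 2↦3, 3↦9, 4↦6, 5↦4, 6↦2, 7↦10, 8↦5, 9↦8, 10↦7]  zeros at y ∈ {1}
  x = 6: [0↦9, 1↦1, 2↦1, 3↦8, 4↦10, 5↦6, 6↦6, 7↦9, 8↦3, 9↦9, 10↦4]  zeros at y ∈ ∅
  x = 7: [0↦10, 1↦8, 2↦7, 3↦6, 4↦4, 5↦0, 6↦4, 7↦4, 8↦10, 9↦10, 10↦3]  zeros at y ∈ {5}
  x = 8: [0↦5, 1↦0, 2↦0, 3↦4, 4↦0, 5↦9, 6↦8, 7↦7, 8↦5, 9↦1, 10↦5]  zeros at y ∈ {1, 2, 4}
  x = 9: [0↦6, 1↦0, 2↦3, 3↦3, 4↦10, 5↦1, 6↦8, 7↦8, 8↦0, 9↦5, 10↦0]  zeros at y ∈ {1, 8, 10}
  x = 10: [0↦3, 1↦9, 2↦6, 3↦4, 4↦2, 5↦10, 6↦5, 7↦8, 8↦7, 9↦1, 10↦0]  zeros at y ∈ {10}
Collecting zeros: affine points = {(0, 6), (1, 0), (2, 8), (4, 10), (5, 1), (7, 5), (8, 1), (8, 2), (8, 4), (9, 1), (9, 8), (9, 10), (10, 10)}.
Total count |C(F_11)_aff| = 13.
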